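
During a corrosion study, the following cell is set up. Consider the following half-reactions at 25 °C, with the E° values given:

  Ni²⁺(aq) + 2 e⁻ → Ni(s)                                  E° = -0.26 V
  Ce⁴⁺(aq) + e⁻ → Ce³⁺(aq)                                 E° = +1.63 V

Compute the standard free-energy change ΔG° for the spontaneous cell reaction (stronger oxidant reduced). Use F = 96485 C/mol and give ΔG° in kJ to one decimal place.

Ce⁴⁺/Ce³⁺ (E° = +1.63 V) is the cathode; Ni²⁺/Ni (E° = -0.26 V) is the anode, so E°cell = +1.89 V.
Balancing electrons gives n = 2 (lcm of 1 and 2).
ΔG° = −nFE° = −(2)(96485)(+1.89) = -364,713 J = -364.7 kJ.

-364.7 kJ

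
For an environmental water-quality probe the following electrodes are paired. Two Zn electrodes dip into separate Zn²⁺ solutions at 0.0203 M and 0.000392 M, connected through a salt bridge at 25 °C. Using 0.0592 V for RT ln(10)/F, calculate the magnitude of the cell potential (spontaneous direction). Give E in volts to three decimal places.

+0.051 V

For a concentration cell E°cell = 0. The 0.0203 M side is the cathode (reduction is favoured where [Zn²⁺] is higher).
With n = 2, E = −(0.0592/2) log([Zn²⁺]ₐₙ/[Zn²⁺]꜀ₐₜ) = −(0.0592/2) log(0.000392/0.0203) = −(0.0592/2)(-1.714) = +0.051 V.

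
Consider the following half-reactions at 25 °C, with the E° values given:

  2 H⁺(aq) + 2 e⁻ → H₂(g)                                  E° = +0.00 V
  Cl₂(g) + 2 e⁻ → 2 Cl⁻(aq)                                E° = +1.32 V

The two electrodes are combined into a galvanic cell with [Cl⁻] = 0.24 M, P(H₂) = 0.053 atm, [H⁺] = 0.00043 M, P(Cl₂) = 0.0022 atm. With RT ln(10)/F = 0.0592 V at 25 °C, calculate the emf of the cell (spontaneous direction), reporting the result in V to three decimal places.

Cl₂/Cl⁻ is the cathode (higher E°), H⁺/H₂ the anode: E°cell = +1.32 − (+0.00) = +1.32 V, n = 2.
Overall: Cl₂(g) + H₂(g) → 2 Cl⁻(aq) + 2 H⁺(aq)
Q = [Cl⁻]^2·[H⁺]^2 / (P(Cl₂)·P(H₂)); log Q = -4.039.
E = E° − (0.0592/n) log Q = +1.32 − (0.0592/2)(-4.039) = +1.440 V.

+1.440 V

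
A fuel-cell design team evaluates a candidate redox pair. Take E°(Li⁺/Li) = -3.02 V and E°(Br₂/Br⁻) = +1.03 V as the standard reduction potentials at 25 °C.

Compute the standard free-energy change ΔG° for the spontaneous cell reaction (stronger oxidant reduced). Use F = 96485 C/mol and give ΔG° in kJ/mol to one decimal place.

-781.5 kJ/mol

Br₂/Br⁻ (E° = +1.03 V) is the cathode; Li⁺/Li (E° = -3.02 V) is the anode, so E°cell = +4.05 V.
Balancing electrons gives n = 2 (lcm of 2 and 1).
ΔG° = −nFE° = −(2)(96485)(+4.05) = -781,528 J = -781.5 kJ/mol.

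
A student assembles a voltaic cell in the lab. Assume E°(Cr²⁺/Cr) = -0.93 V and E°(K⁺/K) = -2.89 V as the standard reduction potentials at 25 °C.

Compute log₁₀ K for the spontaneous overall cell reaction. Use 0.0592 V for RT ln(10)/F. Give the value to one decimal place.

66.2

Cathode: Cr²⁺/Cr; anode: K⁺/K. E°cell = +1.96 V, n = 2.
log K = nE°cell / 0.0592 = (2)(+1.96) / 0.0592 = 66.2.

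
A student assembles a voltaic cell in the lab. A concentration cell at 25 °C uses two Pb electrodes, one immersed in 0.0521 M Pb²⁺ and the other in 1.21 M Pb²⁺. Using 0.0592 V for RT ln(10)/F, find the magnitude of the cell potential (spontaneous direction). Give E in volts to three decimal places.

For a concentration cell E°cell = 0. The 1.21 M side is the cathode (reduction is favoured where [Pb²⁺] is higher).
With n = 2, E = −(0.0592/2) log([Pb²⁺]ₐₙ/[Pb²⁺]꜀ₐₜ) = −(0.0592/2) log(0.0521/1.21) = −(0.0592/2)(-1.366) = +0.040 V.

+0.040 V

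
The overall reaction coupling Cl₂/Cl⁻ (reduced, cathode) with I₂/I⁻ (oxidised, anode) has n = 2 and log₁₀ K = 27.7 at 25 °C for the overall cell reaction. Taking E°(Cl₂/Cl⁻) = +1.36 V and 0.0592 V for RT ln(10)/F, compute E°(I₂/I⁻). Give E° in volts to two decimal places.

E°cell = (0.0592/n)·log K = (0.0592/2)(27.7) = +0.820 V.
Since Cl₂/Cl⁻ is the cathode and I₂/I⁻ the anode, E°cell = E°(Cl₂/Cl⁻) − E°(I₂/I⁻).
So E°(I₂/I⁻) = E°(Cl₂/Cl⁻) − E°cell = (+1.36) − (+0.820) = +0.54 V.

+0.54 V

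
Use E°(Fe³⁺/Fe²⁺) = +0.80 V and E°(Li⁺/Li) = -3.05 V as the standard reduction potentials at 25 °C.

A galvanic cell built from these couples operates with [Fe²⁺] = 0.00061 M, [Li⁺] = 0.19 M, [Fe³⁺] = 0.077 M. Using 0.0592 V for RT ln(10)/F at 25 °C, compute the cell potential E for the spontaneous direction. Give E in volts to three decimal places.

+4.017 V

Fe³⁺/Fe²⁺ is the cathode (higher E°), Li⁺/Li the anode: E°cell = +0.80 − (-3.05) = +3.85 V, n = 1.
Overall: Fe³⁺(aq) + Li(s) → Fe²⁺(aq) + Li⁺(aq)
Q = [Fe²⁺]·[Li⁺] / ([Fe³⁺]); log Q = -2.822.
E = E° − (0.0592/n) log Q = +3.85 − (0.0592/1)(-2.822) = +4.017 V.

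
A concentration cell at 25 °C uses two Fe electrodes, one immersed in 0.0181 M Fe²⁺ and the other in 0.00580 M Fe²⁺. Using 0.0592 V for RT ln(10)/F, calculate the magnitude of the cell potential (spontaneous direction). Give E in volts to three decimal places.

+0.015 V

For a concentration cell E°cell = 0. The 0.0181 M side is the cathode (reduction is favoured where [Fe²⁺] is higher).
With n = 2, E = −(0.0592/2) log([Fe²⁺]ₐₙ/[Fe²⁺]꜀ₐₜ) = −(0.0592/2) log(0.0058/0.0181) = −(0.0592/2)(-0.494) = +0.015 V.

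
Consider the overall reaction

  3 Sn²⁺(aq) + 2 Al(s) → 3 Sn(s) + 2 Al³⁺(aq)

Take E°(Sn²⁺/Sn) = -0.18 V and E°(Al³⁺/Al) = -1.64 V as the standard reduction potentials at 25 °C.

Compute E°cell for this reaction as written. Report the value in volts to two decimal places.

+1.46 V

The Sn²⁺/Sn couple has the higher reduction potential, so it is the cathode; Al³⁺/Al is oxidised at the anode.
E°cell = E°(cathode) − E°(anode) = (-0.18) − (-1.64) = +1.46 V.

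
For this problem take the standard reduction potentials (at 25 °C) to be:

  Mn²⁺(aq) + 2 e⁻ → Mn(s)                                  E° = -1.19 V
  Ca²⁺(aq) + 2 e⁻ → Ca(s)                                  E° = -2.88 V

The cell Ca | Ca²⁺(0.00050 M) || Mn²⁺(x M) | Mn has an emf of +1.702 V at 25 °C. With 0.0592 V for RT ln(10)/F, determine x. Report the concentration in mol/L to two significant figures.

0.0013 M

Mn²⁺/Mn is the cathode, Ca²⁺/Ca the anode: E°cell = +1.69 V, n = 2.
Overall reaction: Mn²⁺(aq) + Ca(s) → Mn(s) + Ca²⁺(aq); Q = [Ca²⁺]^1/[Mn²⁺]^1.
From E = E° − (0.0592/n) log Q: log Q = (E° − E)·n/0.0592 = (+1.69 − (+1.702))·2/0.0592 = -0.4054.
So 1·log[Mn²⁺] = 1·log(0.0005) − log Q = -3.3010 − (-0.4054) = -2.8956; [Mn²⁺] = 10^(-2.8956) ≈ 0.0013 M.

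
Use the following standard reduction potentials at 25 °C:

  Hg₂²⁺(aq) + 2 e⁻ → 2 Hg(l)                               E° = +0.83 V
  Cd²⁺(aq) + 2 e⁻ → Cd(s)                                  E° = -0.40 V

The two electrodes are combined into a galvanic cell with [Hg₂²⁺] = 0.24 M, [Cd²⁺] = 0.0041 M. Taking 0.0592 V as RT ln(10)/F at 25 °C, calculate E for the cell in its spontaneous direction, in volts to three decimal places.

Hg₂²⁺/Hg is the cathode (higher E°), Cd²⁺/Cd the anode: E°cell = +0.83 − (-0.40) = +1.23 V, n = 2.
Overall: Hg₂²⁺(aq) + Cd(s) → 2 Hg(l) + Cd²⁺(aq)
Q = [Cd²⁺] / ([Hg₂²⁺]); log Q = -1.767.
E = E° − (0.0592/n) log Q = +1.23 − (0.0592/2)(-1.767) = +1.282 V.

+1.282 V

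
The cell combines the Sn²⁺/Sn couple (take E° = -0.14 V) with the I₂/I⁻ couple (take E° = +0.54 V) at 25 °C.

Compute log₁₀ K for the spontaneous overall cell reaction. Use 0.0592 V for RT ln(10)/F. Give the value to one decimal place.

23.0

Cathode: I₂/I⁻; anode: Sn²⁺/Sn. E°cell = +0.68 V, n = 2.
log K = nE°cell / 0.0592 = (2)(+0.68) / 0.0592 = 23.0.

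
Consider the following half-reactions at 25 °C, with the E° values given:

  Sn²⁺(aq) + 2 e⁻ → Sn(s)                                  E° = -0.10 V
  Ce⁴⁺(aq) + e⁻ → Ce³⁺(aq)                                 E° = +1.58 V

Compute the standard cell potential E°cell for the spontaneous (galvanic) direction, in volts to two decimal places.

+1.68 V

The Ce⁴⁺/Ce³⁺ couple has the higher reduction potential, so it is the cathode; Sn²⁺/Sn is oxidised at the anode.
E°cell = E°(cathode) − E°(anode) = (+1.58) − (-0.10) = +1.68 V.
Since E°cell > 0, the reaction is spontaneous under standard conditions.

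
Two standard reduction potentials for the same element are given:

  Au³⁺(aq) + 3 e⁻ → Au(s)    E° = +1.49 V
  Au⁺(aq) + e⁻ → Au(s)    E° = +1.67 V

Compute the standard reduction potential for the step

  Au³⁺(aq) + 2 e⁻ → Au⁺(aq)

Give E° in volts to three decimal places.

Sequential free energies add, so n₃E°₃ = n₁E°₁ + n₂E°₂.
With n₃ = 3, and the known step contributing 1×(+1.67) V, the unknown satisfies 2·E° = 3×(+1.49) − 1×(+1.67) = +2.800.
E° = +2.800 / 2 = +1.400 V.

+1.400 V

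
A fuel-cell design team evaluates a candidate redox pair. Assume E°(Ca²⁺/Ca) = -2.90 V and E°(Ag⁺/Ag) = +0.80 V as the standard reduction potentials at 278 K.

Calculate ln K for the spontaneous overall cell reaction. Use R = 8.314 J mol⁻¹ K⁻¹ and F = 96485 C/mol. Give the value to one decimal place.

308.9

Cathode: Ag⁺/Ag; anode: Ca²⁺/Ca. E°cell = (+0.80) − (-2.90) = +3.70 V, with n = 2.
ΔG° = −nFE° = −RT ln K, so ln K = nFE°/(RT) = (2)(96485)(+3.70) / ((8.314)(278)) = 308.913.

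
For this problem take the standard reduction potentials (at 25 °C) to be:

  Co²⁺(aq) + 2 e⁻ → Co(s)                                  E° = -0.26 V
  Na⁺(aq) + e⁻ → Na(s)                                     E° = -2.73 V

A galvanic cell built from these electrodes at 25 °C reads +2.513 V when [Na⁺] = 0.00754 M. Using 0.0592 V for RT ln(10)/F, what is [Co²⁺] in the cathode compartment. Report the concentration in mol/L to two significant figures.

0.0016 M

Co²⁺/Co is the cathode, Na⁺/Na the anode: E°cell = +2.47 V, n = 2.
Overall reaction: Co²⁺(aq) + 2 Na(s) → Co(s) + 2 Na⁺(aq); Q = [Na⁺]^2/[Co²⁺]^1.
From E = E° − (0.0592/n) log Q: log Q = (E° − E)·n/0.0592 = (+2.47 − (+2.513))·2/0.0592 = -1.4527.
So 1·log[Co²⁺] = 2·log(0.00754) − log Q = -4.2453 − (-1.4527) = -2.7926; [Co²⁺] = 10^(-2.7926) ≈ 0.0016 M.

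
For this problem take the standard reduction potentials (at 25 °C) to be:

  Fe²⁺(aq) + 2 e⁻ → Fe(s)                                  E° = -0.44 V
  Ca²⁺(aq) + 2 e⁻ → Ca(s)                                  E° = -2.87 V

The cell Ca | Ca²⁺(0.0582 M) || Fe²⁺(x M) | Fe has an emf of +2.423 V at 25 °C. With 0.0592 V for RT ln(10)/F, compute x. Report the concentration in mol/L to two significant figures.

Fe²⁺/Fe is the cathode, Ca²⁺/Ca the anode: E°cell = +2.43 V, n = 2.
Overall reaction: Fe²⁺(aq) + Ca(s) → Fe(s) + Ca²⁺(aq); Q = [Ca²⁺]^1/[Fe²⁺]^1.
From E = E° − (0.0592/n) log Q: log Q = (E° − E)·n/0.0592 = (+2.43 − (+2.423))·2/0.0592 = 0.2365.
So 1·log[Fe²⁺] = 1·log(0.0582) − log Q = -1.2351 − (0.2365) = -1.4716; [Fe²⁺] = 10^(-1.4716) ≈ 0.034 M.

0.034 M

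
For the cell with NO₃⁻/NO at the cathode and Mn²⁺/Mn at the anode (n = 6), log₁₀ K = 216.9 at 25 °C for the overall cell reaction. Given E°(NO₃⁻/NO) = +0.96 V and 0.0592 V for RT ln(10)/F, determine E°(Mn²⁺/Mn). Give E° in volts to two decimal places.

-1.18 V

E°cell = (0.0592/n)·log K = (0.0592/6)(216.9) = +2.140 V.
Since NO₃⁻/NO is the cathode and Mn²⁺/Mn the anode, E°cell = E°(NO₃⁻/NO) − E°(Mn²⁺/Mn).
So E°(Mn²⁺/Mn) = E°(NO₃⁻/NO) − E°cell = (+0.96) − (+2.140) = -1.18 V.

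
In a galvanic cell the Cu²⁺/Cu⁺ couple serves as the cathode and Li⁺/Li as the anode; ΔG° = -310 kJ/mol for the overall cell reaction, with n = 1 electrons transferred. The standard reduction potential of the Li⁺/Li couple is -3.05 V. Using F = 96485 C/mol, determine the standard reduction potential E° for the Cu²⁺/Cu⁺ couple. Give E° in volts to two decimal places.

E°cell = −ΔG°/(nF) = −(-310×10³)/((1)(96485)) = +3.213 V.
Since Cu²⁺/Cu⁺ is the cathode and Li⁺/Li the anode, E°cell = E°(Cu²⁺/Cu⁺) − E°(Li⁺/Li).
So E°(Cu²⁺/Cu⁺) = E°cell + E°(Li⁺/Li) = +3.213 + (-3.05) = +0.16 V.

+0.16 V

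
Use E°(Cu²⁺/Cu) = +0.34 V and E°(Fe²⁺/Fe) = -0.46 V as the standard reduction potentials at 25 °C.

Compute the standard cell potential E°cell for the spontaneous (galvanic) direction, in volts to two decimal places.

The Cu²⁺/Cu couple has the higher reduction potential, so it is the cathode; Fe²⁺/Fe is oxidised at the anode.
E°cell = E°(cathode) − E°(anode) = (+0.34) − (-0.46) = +0.80 V.

+0.80 V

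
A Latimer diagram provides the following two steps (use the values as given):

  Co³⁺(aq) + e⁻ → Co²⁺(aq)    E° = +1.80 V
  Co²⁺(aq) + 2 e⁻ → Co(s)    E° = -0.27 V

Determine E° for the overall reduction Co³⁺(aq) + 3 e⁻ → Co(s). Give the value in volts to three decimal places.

Standard free energies of sequential steps add: ΔG°₃ = ΔG°₁ + ΔG°₂, so n₃E°₃ = n₁E°₁ + n₂E°₂.
E°₃ = (1×+1.80 + 2×-0.27) / 3 = (+1.260) / 3 = +0.420 V.

+0.420 V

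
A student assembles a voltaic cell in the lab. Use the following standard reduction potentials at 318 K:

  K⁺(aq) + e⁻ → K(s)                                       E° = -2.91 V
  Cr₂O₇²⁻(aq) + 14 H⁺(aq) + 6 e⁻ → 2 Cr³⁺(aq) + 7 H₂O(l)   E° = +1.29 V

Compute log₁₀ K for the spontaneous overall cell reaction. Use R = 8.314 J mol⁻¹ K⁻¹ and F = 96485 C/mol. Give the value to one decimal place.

399.4

Cathode: Cr₂O₇²⁻/Cr³⁺; anode: K⁺/K. E°cell = (+1.29) − (-2.91) = +4.20 V, with n = 6.
ΔG° = −nFE° = −RT ln K, so ln K = nFE°/(RT) = (6)(96485)(+4.20) / ((8.314)(318)) = 919.651.
log₁₀ K = 919.651 / ln 10 = 399.4.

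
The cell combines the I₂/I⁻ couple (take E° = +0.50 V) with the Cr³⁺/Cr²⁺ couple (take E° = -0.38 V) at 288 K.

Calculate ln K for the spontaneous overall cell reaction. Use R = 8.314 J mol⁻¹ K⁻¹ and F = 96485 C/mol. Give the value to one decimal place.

70.9

Cathode: I₂/I⁻; anode: Cr³⁺/Cr²⁺. E°cell = (+0.50) − (-0.38) = +0.88 V, with n = 2.
ΔG° = −nFE° = −RT ln K, so ln K = nFE°/(RT) = (2)(96485)(+0.88) / ((8.314)(288)) = 70.920.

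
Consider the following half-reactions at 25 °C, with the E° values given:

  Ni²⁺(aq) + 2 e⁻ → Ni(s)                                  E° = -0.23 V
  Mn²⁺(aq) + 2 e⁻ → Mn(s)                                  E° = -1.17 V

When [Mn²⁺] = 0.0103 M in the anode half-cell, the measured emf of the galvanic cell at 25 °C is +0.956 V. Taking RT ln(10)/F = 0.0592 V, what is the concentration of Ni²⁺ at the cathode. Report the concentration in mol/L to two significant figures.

Ni²⁺/Ni is the cathode, Mn²⁺/Mn the anode: E°cell = +0.94 V, n = 2.
Overall reaction: Ni²⁺(aq) + Mn(s) → Ni(s) + Mn²⁺(aq); Q = [Mn²⁺]^1/[Ni²⁺]^1.
From E = E° − (0.0592/n) log Q: log Q = (E° − E)·n/0.0592 = (+0.94 − (+0.956))·2/0.0592 = -0.5405.
So 1·log[Ni²⁺] = 1·log(0.0103) − log Q = -1.9872 − (-0.5405) = -1.4467; [Ni²⁺] = 10^(-1.4467) ≈ 0.036 M.

0.036 M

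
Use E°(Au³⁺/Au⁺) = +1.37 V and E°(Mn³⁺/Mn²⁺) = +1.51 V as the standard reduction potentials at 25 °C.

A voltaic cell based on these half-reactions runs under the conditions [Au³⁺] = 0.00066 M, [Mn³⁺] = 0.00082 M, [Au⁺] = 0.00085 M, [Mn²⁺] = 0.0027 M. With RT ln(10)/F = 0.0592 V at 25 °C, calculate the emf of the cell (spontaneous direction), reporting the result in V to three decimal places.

+0.113 V

Mn³⁺/Mn²⁺ is the cathode (higher E°), Au³⁺/Au⁺ the anode: E°cell = +1.51 − (+1.37) = +0.14 V, n = 2.
Overall: 2 Mn³⁺(aq) + Au⁺(aq) → 2 Mn²⁺(aq) + Au³⁺(aq)
Q = [Mn²⁺]^2·[Au³⁺] / ([Mn³⁺]^2·[Au⁺]); log Q = 0.925.
E = E° − (0.0592/n) log Q = +0.14 − (0.0592/2)(0.925) = +0.113 V.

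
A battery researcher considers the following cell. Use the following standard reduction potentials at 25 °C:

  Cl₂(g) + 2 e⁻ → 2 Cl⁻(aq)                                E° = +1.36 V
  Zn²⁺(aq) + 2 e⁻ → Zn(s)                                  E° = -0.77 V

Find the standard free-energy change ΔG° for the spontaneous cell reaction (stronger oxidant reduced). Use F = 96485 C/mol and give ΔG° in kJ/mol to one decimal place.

-411.0 kJ/mol

Cl₂/Cl⁻ (E° = +1.36 V) is the cathode; Zn²⁺/Zn (E° = -0.77 V) is the anode, so E°cell = +2.13 V.
Balancing electrons gives n = 2 (lcm of 2 and 2).
ΔG° = −nFE° = −(2)(96485)(+2.13) = -411,026 J = -411.0 kJ/mol.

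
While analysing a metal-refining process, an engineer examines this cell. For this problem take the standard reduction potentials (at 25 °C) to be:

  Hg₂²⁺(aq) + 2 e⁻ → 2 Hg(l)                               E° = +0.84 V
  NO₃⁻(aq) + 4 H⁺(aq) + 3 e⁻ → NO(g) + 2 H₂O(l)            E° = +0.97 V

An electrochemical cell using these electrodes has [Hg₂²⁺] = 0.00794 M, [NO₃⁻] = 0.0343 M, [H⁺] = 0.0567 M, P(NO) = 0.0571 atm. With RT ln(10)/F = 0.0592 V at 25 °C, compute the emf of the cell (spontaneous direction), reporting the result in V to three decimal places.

+0.089 V

NO₃⁻/NO is the cathode (higher E°), Hg₂²⁺/Hg the anode: E°cell = +0.97 − (+0.84) = +0.13 V, n = 6.
Overall: 2 NO₃⁻(aq) + 8 H⁺(aq) + 6 Hg(l) → 2 NO(g) + 4 H₂O(l) + 3 Hg₂²⁺(aq)
Q = P(NO)^2·[Hg₂²⁺]^3 / ([NO₃⁻]^2·[H⁺]^8); log Q = 4.113.
E = E° − (0.0592/n) log Q = +0.13 − (0.0592/6)(4.113) = +0.089 V.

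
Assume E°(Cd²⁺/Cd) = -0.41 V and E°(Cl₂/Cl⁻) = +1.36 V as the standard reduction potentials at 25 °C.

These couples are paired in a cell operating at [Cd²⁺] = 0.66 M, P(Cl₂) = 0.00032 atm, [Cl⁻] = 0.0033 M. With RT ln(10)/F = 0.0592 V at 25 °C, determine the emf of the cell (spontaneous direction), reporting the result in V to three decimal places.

Cl₂/Cl⁻ is the cathode (higher E°), Cd²⁺/Cd the anode: E°cell = +1.36 − (-0.41) = +1.77 V, n = 2.
Overall: Cl₂(g) + Cd(s) → 2 Cl⁻(aq) + Cd²⁺(aq)
Q = [Cl⁻]^2·[Cd²⁺] / (P(Cl₂)); log Q = -1.649.
E = E° − (0.0592/n) log Q = +1.77 − (0.0592/2)(-1.649) = +1.819 V.

+1.819 V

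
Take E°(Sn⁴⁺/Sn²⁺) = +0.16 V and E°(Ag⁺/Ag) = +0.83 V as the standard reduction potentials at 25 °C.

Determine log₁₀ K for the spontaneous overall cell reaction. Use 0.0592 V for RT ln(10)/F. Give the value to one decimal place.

22.6

Cathode: Ag⁺/Ag; anode: Sn⁴⁺/Sn²⁺. E°cell = +0.67 V, n = 2.
log K = nE°cell / 0.0592 = (2)(+0.67) / 0.0592 = 22.6.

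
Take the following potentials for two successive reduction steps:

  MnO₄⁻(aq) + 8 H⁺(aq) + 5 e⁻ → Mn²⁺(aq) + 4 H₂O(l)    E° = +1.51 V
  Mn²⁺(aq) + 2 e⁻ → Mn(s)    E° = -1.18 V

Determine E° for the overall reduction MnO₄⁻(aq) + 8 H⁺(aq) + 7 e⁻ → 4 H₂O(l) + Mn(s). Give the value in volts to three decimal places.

+0.741 V

Standard free energies of sequential steps add: ΔG°₃ = ΔG°₁ + ΔG°₂, so n₃E°₃ = n₁E°₁ + n₂E°₂.
E°₃ = (5×+1.51 + 2×-1.18) / 7 = (+5.190) / 7 = +0.741 V.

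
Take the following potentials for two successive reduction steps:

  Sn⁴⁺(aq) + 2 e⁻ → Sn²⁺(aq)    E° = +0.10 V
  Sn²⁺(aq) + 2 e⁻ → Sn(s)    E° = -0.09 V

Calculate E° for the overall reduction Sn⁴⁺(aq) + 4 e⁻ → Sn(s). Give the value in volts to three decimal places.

Adding the free-energy changes (−nFE°) of the two steps gives −n₃FE°₃ = −n₁FE°₁ − n₂FE°₂.
E°₃ = (2×+0.10 + 2×-0.09) / 4 = (+0.020) / 4 = +0.005 V.

+0.005 V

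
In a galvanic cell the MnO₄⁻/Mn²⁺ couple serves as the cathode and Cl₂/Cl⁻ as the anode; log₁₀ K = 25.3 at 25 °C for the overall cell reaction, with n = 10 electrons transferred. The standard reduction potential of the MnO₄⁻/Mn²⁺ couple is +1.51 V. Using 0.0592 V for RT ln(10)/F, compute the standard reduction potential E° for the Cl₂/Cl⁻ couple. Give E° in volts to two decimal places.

E°cell = (0.0592/n)·log K = (0.0592/10)(25.3) = +0.150 V.
Since MnO₄⁻/Mn²⁺ is the cathode and Cl₂/Cl⁻ the anode, E°cell = E°(MnO₄⁻/Mn²⁺) − E°(Cl₂/Cl⁻).
So E°(Cl₂/Cl⁻) = E°(MnO₄⁻/Mn²⁺) − E°cell = (+1.51) − (+0.150) = +1.36 V.

+1.36 V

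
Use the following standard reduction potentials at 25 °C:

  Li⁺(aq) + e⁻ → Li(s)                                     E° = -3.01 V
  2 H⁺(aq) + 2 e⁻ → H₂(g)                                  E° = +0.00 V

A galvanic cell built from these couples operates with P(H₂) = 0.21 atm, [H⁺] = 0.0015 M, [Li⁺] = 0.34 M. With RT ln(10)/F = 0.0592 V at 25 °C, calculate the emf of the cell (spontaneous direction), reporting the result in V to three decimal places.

+2.891 V

H⁺/H₂ is the cathode (higher E°), Li⁺/Li the anode: E°cell = +0.00 − (-3.01) = +3.01 V, n = 2.
Overall: 2 H⁺(aq) + 2 Li(s) → H₂(g) + 2 Li⁺(aq)
Q = P(H₂)·[Li⁺]^2 / ([H⁺]^2); log Q = 4.033.
E = E° − (0.0592/n) log Q = +3.01 − (0.0592/2)(4.033) = +2.891 V.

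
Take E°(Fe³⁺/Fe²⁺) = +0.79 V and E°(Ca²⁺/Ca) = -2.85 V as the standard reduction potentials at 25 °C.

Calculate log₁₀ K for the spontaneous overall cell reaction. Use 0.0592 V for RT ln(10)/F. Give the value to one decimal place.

Cathode: Fe³⁺/Fe²⁺; anode: Ca²⁺/Ca. E°cell = +3.64 V, n = 2.
log K = nE°cell / 0.0592 = (2)(+3.64) / 0.0592 = 123.0.

123.0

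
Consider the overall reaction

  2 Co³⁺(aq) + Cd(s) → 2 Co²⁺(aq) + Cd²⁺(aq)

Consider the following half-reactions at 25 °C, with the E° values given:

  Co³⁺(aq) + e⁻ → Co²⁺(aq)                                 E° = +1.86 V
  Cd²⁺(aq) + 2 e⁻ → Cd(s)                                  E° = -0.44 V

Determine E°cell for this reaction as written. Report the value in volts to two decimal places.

The Co³⁺/Co²⁺ couple has the higher reduction potential, so it is the cathode; Cd²⁺/Cd is oxidised at the anode.
E°cell = E°(cathode) − E°(anode) = (+1.86) − (-0.44) = +2.30 V.

+2.30 V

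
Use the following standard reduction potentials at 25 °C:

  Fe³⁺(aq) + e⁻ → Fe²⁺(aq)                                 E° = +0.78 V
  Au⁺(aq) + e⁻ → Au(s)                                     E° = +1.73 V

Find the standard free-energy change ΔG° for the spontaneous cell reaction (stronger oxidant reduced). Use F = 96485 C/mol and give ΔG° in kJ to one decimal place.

-91.7 kJ

Au⁺/Au (E° = +1.73 V) is the cathode; Fe³⁺/Fe²⁺ (E° = +0.78 V) is the anode, so E°cell = +0.95 V.
Balancing electrons gives n = 1 (lcm of 1 and 1).
ΔG° = −nFE° = −(1)(96485)(+0.95) = -91,661 J = -91.7 kJ.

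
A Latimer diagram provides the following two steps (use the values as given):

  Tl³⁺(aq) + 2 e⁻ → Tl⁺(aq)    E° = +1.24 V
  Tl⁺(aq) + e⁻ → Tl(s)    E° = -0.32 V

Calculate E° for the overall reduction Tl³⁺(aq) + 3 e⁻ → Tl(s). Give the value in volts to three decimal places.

Since ΔG° = −nFE° is additive over sequential reductions, n₃E°₃ = n₁E°₁ + n₂E°₂.
E°₃ = (2×+1.24 + 1×-0.32) / 3 = (+2.160) / 3 = +0.720 V.
Simply averaging or adding the two E° values would be wrong; the electron-weighted sum is required.

+0.720 V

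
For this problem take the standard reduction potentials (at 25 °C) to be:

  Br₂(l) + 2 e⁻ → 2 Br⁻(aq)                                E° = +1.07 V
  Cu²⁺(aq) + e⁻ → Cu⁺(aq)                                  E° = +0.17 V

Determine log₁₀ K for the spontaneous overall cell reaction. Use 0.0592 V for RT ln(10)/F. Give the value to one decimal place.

Cathode: Br₂/Br⁻; anode: Cu²⁺/Cu⁺. E°cell = +0.90 V, n = 2.
log K = nE°cell / 0.0592 = (2)(+0.90) / 0.0592 = 30.4.

30.4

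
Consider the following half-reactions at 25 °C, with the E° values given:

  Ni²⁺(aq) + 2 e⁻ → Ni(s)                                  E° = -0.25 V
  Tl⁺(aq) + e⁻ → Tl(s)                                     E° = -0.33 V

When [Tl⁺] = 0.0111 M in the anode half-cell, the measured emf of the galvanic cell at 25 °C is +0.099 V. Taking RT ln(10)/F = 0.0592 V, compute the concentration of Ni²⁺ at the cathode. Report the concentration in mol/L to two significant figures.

0.00054 M

Ni²⁺/Ni is the cathode, Tl⁺/Tl the anode: E°cell = +0.08 V, n = 2.
Overall reaction: Ni²⁺(aq) + 2 Tl(s) → Ni(s) + 2 Tl⁺(aq); Q = [Tl⁺]^2/[Ni²⁺]^1.
From E = E° − (0.0592/n) log Q: log Q = (E° − E)·n/0.0592 = (+0.08 − (+0.099))·2/0.0592 = -0.6419.
So 1·log[Ni²⁺] = 2·log(0.0111) − log Q = -3.9094 − (-0.6419) = -3.2675; [Ni²⁺] = 10^(-3.2675) ≈ 0.00054 M.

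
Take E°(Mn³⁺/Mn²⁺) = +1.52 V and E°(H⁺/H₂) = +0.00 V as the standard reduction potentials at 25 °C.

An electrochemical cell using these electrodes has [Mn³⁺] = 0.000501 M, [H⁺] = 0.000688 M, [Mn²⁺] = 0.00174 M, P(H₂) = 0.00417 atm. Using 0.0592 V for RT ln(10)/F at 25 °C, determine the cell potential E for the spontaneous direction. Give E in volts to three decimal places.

Mn³⁺/Mn²⁺ is the cathode (higher E°), H⁺/H₂ the anode: E°cell = +1.52 − (+0.00) = +1.52 V, n = 2.
Overall: 2 Mn³⁺(aq) + H₂(g) → 2 Mn²⁺(aq) + 2 H⁺(aq)
Q = [Mn²⁺]^2·[H⁺]^2 / ([Mn³⁺]^2·P(H₂)); log Q = -2.864.
E = E° − (0.0592/n) log Q = +1.52 − (0.0592/2)(-2.864) = +1.605 V.

+1.605 V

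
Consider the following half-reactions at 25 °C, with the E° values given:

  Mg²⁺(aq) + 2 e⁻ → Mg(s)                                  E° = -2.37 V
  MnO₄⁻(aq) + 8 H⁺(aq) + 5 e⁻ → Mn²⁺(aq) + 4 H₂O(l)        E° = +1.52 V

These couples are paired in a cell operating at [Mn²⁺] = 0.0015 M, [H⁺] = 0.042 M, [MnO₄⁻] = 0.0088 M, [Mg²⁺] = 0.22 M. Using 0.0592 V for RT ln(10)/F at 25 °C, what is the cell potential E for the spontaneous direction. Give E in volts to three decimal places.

MnO₄⁻/Mn²⁺ is the cathode (higher E°), Mg²⁺/Mg the anode: E°cell = +1.52 − (-2.37) = +3.89 V, n = 10.
Overall: 2 MnO₄⁻(aq) + 16 H⁺(aq) + 5 Mg(s) → 2 Mn²⁺(aq) + 8 H₂O(l) + 5 Mg²⁺(aq)
Q = [Mn²⁺]^2·[Mg²⁺]^5 / ([MnO₄⁻]^2·[H⁺]^16); log Q = 17.203.
E = E° − (0.0592/n) log Q = +3.89 − (0.0592/10)(17.203) = +3.788 V.

+3.788 V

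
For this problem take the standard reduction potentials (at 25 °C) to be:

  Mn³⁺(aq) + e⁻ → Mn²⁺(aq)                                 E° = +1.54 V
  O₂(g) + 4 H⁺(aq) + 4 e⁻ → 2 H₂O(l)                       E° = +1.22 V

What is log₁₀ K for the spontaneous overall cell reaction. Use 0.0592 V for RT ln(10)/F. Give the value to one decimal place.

21.6

Cathode: Mn³⁺/Mn²⁺; anode: O₂/H₂O. E°cell = +0.32 V, n = 4.
log K = nE°cell / 0.0592 = (4)(+0.32) / 0.0592 = 21.6.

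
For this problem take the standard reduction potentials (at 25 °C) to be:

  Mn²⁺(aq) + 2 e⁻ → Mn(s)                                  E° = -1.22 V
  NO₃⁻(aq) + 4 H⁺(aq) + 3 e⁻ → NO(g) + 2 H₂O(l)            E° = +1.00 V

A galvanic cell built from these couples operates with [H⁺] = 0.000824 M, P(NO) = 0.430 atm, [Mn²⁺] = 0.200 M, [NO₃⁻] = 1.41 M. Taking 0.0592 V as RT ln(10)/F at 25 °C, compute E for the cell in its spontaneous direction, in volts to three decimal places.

NO₃⁻/NO is the cathode (higher E°), Mn²⁺/Mn the anode: E°cell = +1.00 − (-1.22) = +2.22 V, n = 6.
Overall: 2 NO₃⁻(aq) + 8 H⁺(aq) + 3 Mn(s) → 2 NO(g) + 4 H₂O(l) + 3 Mn²⁺(aq)
Q = P(NO)^2·[Mn²⁺]^3 / ([NO₃⁻]^2·[H⁺]^8); log Q = 21.544.
E = E° − (0.0592/n) log Q = +2.22 − (0.0592/6)(21.544) = +2.007 V.

+2.007 V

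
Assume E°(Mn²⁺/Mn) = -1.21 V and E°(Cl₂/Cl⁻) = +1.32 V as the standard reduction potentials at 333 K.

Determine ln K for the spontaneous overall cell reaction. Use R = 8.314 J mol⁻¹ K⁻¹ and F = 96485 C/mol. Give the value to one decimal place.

176.3

Cathode: Cl₂/Cl⁻; anode: Mn²⁺/Mn. E°cell = (+1.32) − (-1.21) = +2.53 V, with n = 2.
ΔG° = −nFE° = −RT ln K, so ln K = nFE°/(RT) = (2)(96485)(+2.53) / ((8.314)(333)) = 176.342.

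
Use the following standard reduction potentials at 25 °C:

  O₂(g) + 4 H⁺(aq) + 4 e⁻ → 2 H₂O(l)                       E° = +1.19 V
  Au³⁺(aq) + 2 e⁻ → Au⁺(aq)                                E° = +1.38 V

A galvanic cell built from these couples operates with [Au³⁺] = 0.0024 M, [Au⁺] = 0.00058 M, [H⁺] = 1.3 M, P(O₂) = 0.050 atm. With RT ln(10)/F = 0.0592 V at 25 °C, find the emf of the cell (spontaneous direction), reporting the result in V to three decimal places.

Au³⁺/Au⁺ is the cathode (higher E°), O₂/H₂O the anode: E°cell = +1.38 − (+1.19) = +0.19 V, n = 4.
Overall: 2 Au³⁺(aq) + 2 H₂O(l) → 2 Au⁺(aq) + O₂(g) + 4 H⁺(aq)
Q = [Au⁺]^2·P(O₂)·[H⁺]^4 / ([Au³⁺]^2); log Q = -2.079.
E = E° − (0.0592/n) log Q = +0.19 − (0.0592/4)(-2.079) = +0.221 V.

+0.221 V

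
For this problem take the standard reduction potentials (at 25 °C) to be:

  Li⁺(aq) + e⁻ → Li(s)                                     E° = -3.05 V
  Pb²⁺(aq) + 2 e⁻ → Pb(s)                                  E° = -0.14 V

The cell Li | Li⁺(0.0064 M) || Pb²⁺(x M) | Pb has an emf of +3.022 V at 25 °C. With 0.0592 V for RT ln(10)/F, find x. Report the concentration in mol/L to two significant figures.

0.25 M

Pb²⁺/Pb is the cathode, Li⁺/Li the anode: E°cell = +2.91 V, n = 2.
Overall reaction: Pb²⁺(aq) + 2 Li(s) → Pb(s) + 2 Li⁺(aq); Q = [Li⁺]^2/[Pb²⁺]^1.
From E = E° − (0.0592/n) log Q: log Q = (E° − E)·n/0.0592 = (+2.91 − (+3.022))·2/0.0592 = -3.7838.
So 1·log[Pb²⁺] = 2·log(0.0064) − log Q = -4.3876 − (-3.7838) = -0.6038; [Pb²⁺] = 10^(-0.6038) ≈ 0.25 M.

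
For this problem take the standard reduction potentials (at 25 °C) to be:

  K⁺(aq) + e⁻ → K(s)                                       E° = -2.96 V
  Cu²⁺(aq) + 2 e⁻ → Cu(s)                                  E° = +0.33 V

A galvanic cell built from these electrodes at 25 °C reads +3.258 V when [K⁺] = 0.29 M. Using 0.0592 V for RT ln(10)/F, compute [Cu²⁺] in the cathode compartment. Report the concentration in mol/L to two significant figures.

0.0070 M

Cu²⁺/Cu is the cathode, K⁺/K the anode: E°cell = +3.29 V, n = 2.
Overall reaction: Cu²⁺(aq) + 2 K(s) → Cu(s) + 2 K⁺(aq); Q = [K⁺]^2/[Cu²⁺]^1.
From E = E° − (0.0592/n) log Q: log Q = (E° − E)·n/0.0592 = (+3.29 − (+3.258))·2/0.0592 = 1.0811.
So 1·log[Cu²⁺] = 2·log(0.29) − log Q = -1.0752 − (1.0811) = -2.1563; [Cu²⁺] = 10^(-2.1563) ≈ 0.0070 M.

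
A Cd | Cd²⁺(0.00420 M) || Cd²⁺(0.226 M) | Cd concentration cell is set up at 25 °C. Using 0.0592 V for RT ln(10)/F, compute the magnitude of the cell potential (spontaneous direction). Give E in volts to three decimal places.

+0.051 V

For a concentration cell E°cell = 0. The 0.226 M side is the cathode (reduction is favoured where [Cd²⁺] is higher).
With n = 2, E = −(0.0592/2) log([Cd²⁺]ₐₙ/[Cd²⁺]꜀ₐₜ) = −(0.0592/2) log(0.0042/0.226) = −(0.0592/2)(-1.731) = +0.051 V.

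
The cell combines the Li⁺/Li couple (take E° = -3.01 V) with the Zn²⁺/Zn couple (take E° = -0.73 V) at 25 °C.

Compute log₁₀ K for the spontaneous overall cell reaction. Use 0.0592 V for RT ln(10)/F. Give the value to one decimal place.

Cathode: Zn²⁺/Zn; anode: Li⁺/Li. E°cell = +2.28 V, n = 2.
log K = nE°cell / 0.0592 = (2)(+2.28) / 0.0592 = 77.0.

77.0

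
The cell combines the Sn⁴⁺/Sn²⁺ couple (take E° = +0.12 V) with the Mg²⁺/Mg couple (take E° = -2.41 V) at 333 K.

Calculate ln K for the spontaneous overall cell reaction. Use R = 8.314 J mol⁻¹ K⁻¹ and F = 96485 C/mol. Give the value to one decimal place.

176.3

Cathode: Sn⁴⁺/Sn²⁺; anode: Mg²⁺/Mg. E°cell = (+0.12) − (-2.41) = +2.53 V, with n = 2.
ΔG° = −nFE° = −RT ln K, so ln K = nFE°/(RT) = (2)(96485)(+2.53) / ((8.314)(333)) = 176.342.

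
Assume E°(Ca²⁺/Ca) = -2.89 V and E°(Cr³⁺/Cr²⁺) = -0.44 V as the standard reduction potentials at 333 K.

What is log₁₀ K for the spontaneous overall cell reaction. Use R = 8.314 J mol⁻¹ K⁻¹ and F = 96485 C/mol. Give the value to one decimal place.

74.2

Cathode: Cr³⁺/Cr²⁺; anode: Ca²⁺/Ca. E°cell = (-0.44) − (-2.89) = +2.45 V, with n = 2.
ΔG° = −nFE° = −RT ln K, so ln K = nFE°/(RT) = (2)(96485)(+2.45) / ((8.314)(333)) = 170.766.
log₁₀ K = 170.766 / ln 10 = 74.2.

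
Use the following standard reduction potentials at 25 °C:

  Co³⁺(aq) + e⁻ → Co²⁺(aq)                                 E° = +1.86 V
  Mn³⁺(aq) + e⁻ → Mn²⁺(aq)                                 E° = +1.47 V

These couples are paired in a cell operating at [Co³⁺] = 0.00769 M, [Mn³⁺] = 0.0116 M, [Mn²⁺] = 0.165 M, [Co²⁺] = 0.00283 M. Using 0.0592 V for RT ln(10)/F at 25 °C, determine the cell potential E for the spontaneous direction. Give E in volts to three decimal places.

+0.484 V

Co³⁺/Co²⁺ is the cathode (higher E°), Mn³⁺/Mn²⁺ the anode: E°cell = +1.86 − (+1.47) = +0.39 V, n = 1.
Overall: Co³⁺(aq) + Mn²⁺(aq) → Co²⁺(aq) + Mn³⁺(aq)
Q = [Co²⁺]·[Mn³⁺] / ([Co³⁺]·[Mn²⁺]); log Q = -1.587.
E = E° − (0.0592/n) log Q = +0.39 − (0.0592/1)(-1.587) = +0.484 V.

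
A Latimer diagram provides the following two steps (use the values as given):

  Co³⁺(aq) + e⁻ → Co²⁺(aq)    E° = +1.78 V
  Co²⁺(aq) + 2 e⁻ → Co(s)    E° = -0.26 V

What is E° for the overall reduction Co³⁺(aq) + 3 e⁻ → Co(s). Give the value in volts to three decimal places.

Standard free energies of sequential steps add: ΔG°₃ = ΔG°₁ + ΔG°₂, so n₃E°₃ = n₁E°₁ + n₂E°₂.
E°₃ = (1×+1.78 + 2×-0.26) / 3 = (+1.260) / 3 = +0.420 V.

+0.420 V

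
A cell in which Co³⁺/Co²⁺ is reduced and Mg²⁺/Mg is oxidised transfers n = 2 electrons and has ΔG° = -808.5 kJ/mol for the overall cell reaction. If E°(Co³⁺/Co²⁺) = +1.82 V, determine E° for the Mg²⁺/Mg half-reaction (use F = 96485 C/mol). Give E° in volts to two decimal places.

-2.37 V

E°cell = −ΔG°/(nF) = −(-808.5×10³)/((2)(96485)) = +4.190 V.
Since Co³⁺/Co²⁺ is the cathode and Mg²⁺/Mg the anode, E°cell = E°(Co³⁺/Co²⁺) − E°(Mg²⁺/Mg).
So E°(Mg²⁺/Mg) = E°(Co³⁺/Co²⁺) − E°cell = (+1.82) − (+4.190) = -2.37 V.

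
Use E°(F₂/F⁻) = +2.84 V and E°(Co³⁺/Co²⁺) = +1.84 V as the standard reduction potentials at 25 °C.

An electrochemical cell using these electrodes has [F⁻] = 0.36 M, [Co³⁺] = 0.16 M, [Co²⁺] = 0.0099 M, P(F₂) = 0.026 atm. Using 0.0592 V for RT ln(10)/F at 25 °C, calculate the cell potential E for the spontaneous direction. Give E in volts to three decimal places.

F₂/F⁻ is the cathode (higher E°), Co³⁺/Co²⁺ the anode: E°cell = +2.84 − (+1.84) = +1.00 V, n = 2.
Overall: F₂(g) + 2 Co²⁺(aq) → 2 F⁻(aq) + 2 Co³⁺(aq)
Q = [F⁻]^2·[Co³⁺]^2 / (P(F₂)·[Co²⁺]^2); log Q = 3.115.
E = E° − (0.0592/n) log Q = +1.00 − (0.0592/2)(3.115) = +0.908 V.

+0.908 V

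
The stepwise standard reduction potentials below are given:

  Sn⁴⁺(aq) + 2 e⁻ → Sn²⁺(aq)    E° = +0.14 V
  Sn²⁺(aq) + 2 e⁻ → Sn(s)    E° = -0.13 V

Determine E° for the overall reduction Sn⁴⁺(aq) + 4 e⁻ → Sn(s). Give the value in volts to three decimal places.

+0.005 V

Adding the free-energy changes (−nFE°) of the two steps gives −n₃FE°₃ = −n₁FE°₁ − n₂FE°₂.
E°₃ = (2×+0.14 + 2×-0.13) / 4 = (+0.020) / 4 = +0.005 V.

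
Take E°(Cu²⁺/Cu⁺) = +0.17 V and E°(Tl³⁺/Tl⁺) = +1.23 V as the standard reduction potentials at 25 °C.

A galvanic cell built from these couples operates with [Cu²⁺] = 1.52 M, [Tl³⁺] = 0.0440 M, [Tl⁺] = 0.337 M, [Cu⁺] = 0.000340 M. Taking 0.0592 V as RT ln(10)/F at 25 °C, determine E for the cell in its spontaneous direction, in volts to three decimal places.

+0.818 V

Tl³⁺/Tl⁺ is the cathode (higher E°), Cu²⁺/Cu⁺ the anode: E°cell = +1.23 − (+0.17) = +1.06 V, n = 2.
Overall: Tl³⁺(aq) + 2 Cu⁺(aq) → Tl⁺(aq) + 2 Cu²⁺(aq)
Q = [Tl⁺]·[Cu²⁺]^2 / ([Tl³⁺]·[Cu⁺]^2); log Q = 8.185.
E = E° − (0.0592/n) log Q = +1.06 − (0.0592/2)(8.185) = +0.818 V.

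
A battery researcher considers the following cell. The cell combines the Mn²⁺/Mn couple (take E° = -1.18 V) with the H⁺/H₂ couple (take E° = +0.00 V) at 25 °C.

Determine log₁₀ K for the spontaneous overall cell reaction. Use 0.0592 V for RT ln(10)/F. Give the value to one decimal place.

39.9

Cathode: H⁺/H₂; anode: Mn²⁺/Mn. E°cell = +1.18 V, n = 2.
log K = nE°cell / 0.0592 = (2)(+1.18) / 0.0592 = 39.9.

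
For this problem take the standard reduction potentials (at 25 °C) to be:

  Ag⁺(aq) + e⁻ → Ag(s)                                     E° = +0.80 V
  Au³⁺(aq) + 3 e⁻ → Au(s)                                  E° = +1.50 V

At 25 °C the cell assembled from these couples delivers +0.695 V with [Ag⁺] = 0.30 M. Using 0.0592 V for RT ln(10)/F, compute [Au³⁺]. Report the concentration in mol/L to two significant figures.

Au³⁺/Au is the cathode, Ag⁺/Ag the anode: E°cell = +0.70 V, n = 3.
Overall reaction: Au³⁺(aq) + 3 Ag(s) → Au(s) + 3 Ag⁺(aq); Q = [Ag⁺]^3/[Au³⁺]^1.
From E = E° − (0.0592/n) log Q: log Q = (E° − E)·n/0.0592 = (+0.70 − (+0.695))·3/0.0592 = 0.2534.
So 1·log[Au³⁺] = 3·log(0.3) − log Q = -1.5686 − (0.2534) = -1.8220; [Au³⁺] = 10^(-1.8220) ≈ 0.015 M.

0.015 M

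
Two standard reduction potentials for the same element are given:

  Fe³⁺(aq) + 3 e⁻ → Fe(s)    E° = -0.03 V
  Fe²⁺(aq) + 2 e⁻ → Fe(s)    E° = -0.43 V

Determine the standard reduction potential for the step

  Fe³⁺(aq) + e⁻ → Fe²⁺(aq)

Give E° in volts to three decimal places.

Sequential free energies add, so n₃E°₃ = n₁E°₁ + n₂E°₂.
With n₃ = 3, and the known step contributing 2×(-0.43) V, the unknown satisfies 1·E° = 3×(-0.03) − 2×(-0.43) = +0.770.
E° = +0.770 / 1 = +0.770 V.

+0.770 V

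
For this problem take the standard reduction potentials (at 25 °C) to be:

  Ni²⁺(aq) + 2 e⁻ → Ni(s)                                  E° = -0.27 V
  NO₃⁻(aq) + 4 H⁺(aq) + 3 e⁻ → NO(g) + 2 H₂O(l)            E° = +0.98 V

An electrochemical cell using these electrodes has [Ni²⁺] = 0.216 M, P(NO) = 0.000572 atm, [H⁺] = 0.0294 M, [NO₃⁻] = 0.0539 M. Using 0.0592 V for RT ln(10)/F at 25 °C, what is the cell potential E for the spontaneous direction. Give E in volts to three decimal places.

+1.188 V

NO₃⁻/NO is the cathode (higher E°), Ni²⁺/Ni the anode: E°cell = +0.98 − (-0.27) = +1.25 V, n = 6.
Overall: 2 NO₃⁻(aq) + 8 H⁺(aq) + 3 Ni(s) → 2 NO(g) + 4 H₂O(l) + 3 Ni²⁺(aq)
Q = P(NO)^2·[Ni²⁺]^3 / ([NO₃⁻]^2·[H⁺]^8); log Q = 6.308.
E = E° − (0.0592/n) log Q = +1.25 − (0.0592/6)(6.308) = +1.188 V.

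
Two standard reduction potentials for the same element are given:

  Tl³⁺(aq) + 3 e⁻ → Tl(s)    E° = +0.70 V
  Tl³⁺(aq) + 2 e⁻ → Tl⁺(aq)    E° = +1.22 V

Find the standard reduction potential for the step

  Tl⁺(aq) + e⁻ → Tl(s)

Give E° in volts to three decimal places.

Sequential free energies add, so n₃E°₃ = n₁E°₁ + n₂E°₂.
With n₃ = 3, and the known step contributing 2×(+1.22) V, the unknown satisfies 1·E° = 3×(+0.70) − 2×(+1.22) = -0.340.
E° = -0.340 / 1 = -0.340 V.

-0.340 V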